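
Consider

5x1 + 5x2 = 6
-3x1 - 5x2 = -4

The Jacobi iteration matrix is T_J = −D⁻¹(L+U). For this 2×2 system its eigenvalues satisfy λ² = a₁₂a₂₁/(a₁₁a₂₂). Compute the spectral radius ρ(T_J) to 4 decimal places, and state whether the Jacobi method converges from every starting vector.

a₁₂a₂₁/(a₁₁a₂₂) = (5)·(-3) / ((5)·(-5)) = 0.600000
ρ = √|0.600000| = √0.600000 = 0.7746
ρ < 1, so Jacobi converges

0.7746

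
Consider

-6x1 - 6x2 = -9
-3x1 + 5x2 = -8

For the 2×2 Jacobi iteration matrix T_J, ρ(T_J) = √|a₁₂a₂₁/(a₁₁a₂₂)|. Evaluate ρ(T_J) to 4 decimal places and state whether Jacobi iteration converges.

a₁₂a₂₁/(a₁₁a₂₂) = (-6)·(-3) / ((-6)·(5)) = -0.600000
ρ = √|-0.600000| = √0.600000 = 0.7746
ρ < 1, so Jacobi converges

0.7746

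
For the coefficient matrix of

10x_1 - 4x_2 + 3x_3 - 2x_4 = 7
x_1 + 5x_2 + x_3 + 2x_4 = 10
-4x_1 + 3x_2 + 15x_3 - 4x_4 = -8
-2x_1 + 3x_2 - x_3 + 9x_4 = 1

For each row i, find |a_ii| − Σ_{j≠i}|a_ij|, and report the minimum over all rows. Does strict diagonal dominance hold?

row 1: |10| − (4+3+2) = 1
row 2: |5| − (1+1+2) = 1
row 3: |15| − (4+3+4) = 4
row 4: |9| − (2+3+1) = 3
minimum over rows = 1 → strictly diagonally dominant (convergence guaranteed)

1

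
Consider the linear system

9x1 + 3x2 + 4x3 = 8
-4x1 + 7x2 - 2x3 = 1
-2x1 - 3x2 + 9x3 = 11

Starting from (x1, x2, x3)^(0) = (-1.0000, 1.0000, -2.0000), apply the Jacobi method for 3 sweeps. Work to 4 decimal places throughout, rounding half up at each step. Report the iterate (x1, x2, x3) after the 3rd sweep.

Iteration 1:
  x1 = (8 - (3)·1.0000 - (4)·-2.0000) / (9) = 1.4444
  x2 = (1 - (-4)·-1.0000 - (-2)·-2.0000) / (7) = -1.0000
  x3 = (11 - (-2)·-1.0000 - (-3)·1.0000) / (9) = 1.3333
Iteration 2:
  x1 = (8 - (3)·-1.0000 - (4)·1.3333) / (9) = 0.6296
  x2 = (1 - (-4)·1.4444 - (-2)·1.3333) / (7) = 1.3492
  x3 = (11 - (-2)·1.4444 - (-3)·-1.0000) / (9) = 1.2099
Iteration 3:
  x1 = (8 - (3)·1.3492 - (4)·1.2099) / (9) = -0.0986
  x2 = (1 - (-4)·0.6296 - (-2)·1.2099) / (7) = 0.8483
  x3 = (11 - (-2)·0.6296 - (-3)·1.3492) / (9) = 1.8119

(-0.0986, 0.8483, 1.8119)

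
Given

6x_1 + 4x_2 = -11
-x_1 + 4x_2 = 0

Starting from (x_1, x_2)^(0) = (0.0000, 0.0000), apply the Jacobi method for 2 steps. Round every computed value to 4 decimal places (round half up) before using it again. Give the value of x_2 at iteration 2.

Iteration 1:
  x_1 = (-11 - (4)·0.0000) / (6) = -1.8333
  x_2 = (0 - (-1)·0.0000) / (4) = 0.0000
Iteration 2:
  x_1 = (-11 - (4)·0.0000) / (6) = -1.8333
  x_2 = (0 - (-1)·-1.8333) / (4) = -0.4583

-0.4583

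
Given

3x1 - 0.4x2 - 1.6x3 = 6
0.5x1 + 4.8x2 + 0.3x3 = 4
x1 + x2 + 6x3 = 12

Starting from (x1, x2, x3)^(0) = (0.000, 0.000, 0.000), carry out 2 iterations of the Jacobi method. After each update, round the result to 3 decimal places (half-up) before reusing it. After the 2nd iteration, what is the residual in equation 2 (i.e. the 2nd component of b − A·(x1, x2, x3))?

Iteration 1:
  x1 = (6 - (-0.4)·0.000 - (-1.6)·0.000) / (3) = 2.000
  x2 = (4 - (0.5)·0.000 - (0.3)·0.000) / (4.8) = 0.833
  x3 = (12 - (1)·0.000 - (1)·0.000) / (6) = 2.000
Iteration 2:
  x1 = (6 - (-0.4)·0.833 - (-1.6)·2.000) / (3) = 3.178
  x2 = (4 - (0.5)·2.000 - (0.3)·2.000) / (4.8) = 0.500
  x3 = (12 - (1)·2.000 - (1)·0.833) / (6) = 1.528
Residual b − A·x = (-0.889, -0.447, -0.846)

-0.447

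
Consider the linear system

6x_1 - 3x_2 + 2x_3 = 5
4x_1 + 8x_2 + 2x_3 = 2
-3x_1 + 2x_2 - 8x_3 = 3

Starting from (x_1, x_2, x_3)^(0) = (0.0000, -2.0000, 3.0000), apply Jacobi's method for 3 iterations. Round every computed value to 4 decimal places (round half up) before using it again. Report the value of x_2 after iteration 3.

Iteration 1:
  x_1 = (5 - (-3)·-2.0000 - (2)·3.0000) / (6) = -1.1667
  x_2 = (2 - (4)·0.0000 - (2)·3.0000) / (8) = -0.5000
  x_3 = (3 - (-3)·0.0000 - (2)·-2.0000) / (-8) = -0.8750
Iteration 2:
  x_1 = (5 - (-3)·-0.5000 - (2)·-0.8750) / (6) = 0.8750
  x_2 = (2 - (4)·-1.1667 - (2)·-0.8750) / (8) = 1.0521
  x_3 = (3 - (-3)·-1.1667 - (2)·-0.5000) / (-8) = -0.0625
Iteration 3:
  x_1 = (5 - (-3)·1.0521 - (2)·-0.0625) / (6) = 1.3802
  x_2 = (2 - (4)·0.8750 - (2)·-0.0625) / (8) = -0.1719
  x_3 = (3 - (-3)·0.8750 - (2)·1.0521) / (-8) = -0.4401

-0.1719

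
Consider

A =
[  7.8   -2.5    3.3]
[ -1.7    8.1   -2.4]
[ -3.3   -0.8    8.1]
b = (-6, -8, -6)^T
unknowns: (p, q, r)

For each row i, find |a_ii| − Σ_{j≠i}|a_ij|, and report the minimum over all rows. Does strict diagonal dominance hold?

row 1: |7.8| − (2.5+3.3) = 2
row 2: |8.1| − (1.7+2.4) = 4
row 3: |8.1| − (3.3+0.8) = 4
minimum over rows = 2 → strictly diagonally dominant (convergence guaranteed)

2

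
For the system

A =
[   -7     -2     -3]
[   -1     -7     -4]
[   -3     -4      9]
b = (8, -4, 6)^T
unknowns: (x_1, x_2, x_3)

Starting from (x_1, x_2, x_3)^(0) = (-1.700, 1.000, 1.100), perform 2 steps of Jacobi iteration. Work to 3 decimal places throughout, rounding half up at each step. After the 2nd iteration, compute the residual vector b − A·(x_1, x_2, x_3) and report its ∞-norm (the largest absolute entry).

Iteration 1:
  x_1 = (8 - (-2)·1.000 - (-3)·1.100) / (-7) = -1.900
  x_2 = (-4 - (-1)·-1.700 - (-4)·1.100) / (-7) = 0.186
  x_3 = (6 - (-3)·-1.700 - (-4)·1.000) / (9) = 0.544
Iteration 2:
  x_1 = (8 - (-2)·0.186 - (-3)·0.544) / (-7) = -1.429
  x_2 = (-4 - (-1)·-1.900 - (-4)·0.544) / (-7) = 0.532
  x_3 = (6 - (-3)·-1.900 - (-4)·0.186) / (9) = 0.116
Residual b − A·x = (-0.591, -1.241, 2.797); ∞-norm = 2.797

2.797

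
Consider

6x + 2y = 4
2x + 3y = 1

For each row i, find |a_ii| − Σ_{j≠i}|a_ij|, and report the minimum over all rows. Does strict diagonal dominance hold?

row 1: |6| − (2) = 4
row 2: |3| − (2) = 1
minimum over rows = 1 → strictly diagonally dominant (convergence guaranteed)

1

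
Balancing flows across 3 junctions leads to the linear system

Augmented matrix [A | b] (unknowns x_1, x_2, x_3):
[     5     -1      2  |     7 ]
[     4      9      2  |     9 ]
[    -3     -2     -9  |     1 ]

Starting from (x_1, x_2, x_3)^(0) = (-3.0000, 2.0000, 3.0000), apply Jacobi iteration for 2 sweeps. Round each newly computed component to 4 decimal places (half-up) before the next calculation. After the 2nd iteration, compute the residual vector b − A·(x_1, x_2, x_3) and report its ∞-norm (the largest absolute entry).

Iteration 1:
  x_1 = (7 - (-1)·2.0000 - (2)·3.0000) / (5) = 0.6000
  x_2 = (9 - (4)·-3.0000 - (2)·3.0000) / (9) = 1.6667
  x_3 = (1 - (-3)·-3.0000 - (-2)·2.0000) / (-9) = 0.4444
Iteration 2:
  x_1 = (7 - (-1)·1.6667 - (2)·0.4444) / (5) = 1.5556
  x_2 = (9 - (4)·0.6000 - (2)·0.4444) / (9) = 0.6346
  x_3 = (1 - (-3)·0.6000 - (-2)·1.6667) / (-9) = -0.6815
Residual b − A·x = (1.2196, -1.5708, 0.8025); ∞-norm = 1.5708

1.5708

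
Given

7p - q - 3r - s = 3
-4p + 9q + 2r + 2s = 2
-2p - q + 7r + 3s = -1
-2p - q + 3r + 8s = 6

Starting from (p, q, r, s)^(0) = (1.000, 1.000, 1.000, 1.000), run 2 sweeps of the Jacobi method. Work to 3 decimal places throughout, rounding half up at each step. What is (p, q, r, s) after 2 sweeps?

Iteration 1:
  p = (3 - (-1)·1.000 - (-3)·1.000 - (-1)·1.000) / (7) = 1.143
  q = (2 - (-4)·1.000 - (2)·1.000 - (2)·1.000) / (9) = 0.222
  r = (-1 - (-2)·1.000 - (-1)·1.000 - (3)·1.000) / (7) = -0.143
  s = (6 - (-2)·1.000 - (-1)·1.000 - (3)·1.000) / (8) = 0.750
Iteration 2:
  p = (3 - (-1)·0.222 - (-3)·-0.143 - (-1)·0.750) / (7) = 0.506
  q = (2 - (-4)·1.143 - (2)·-0.143 - (2)·0.750) / (9) = 0.595
  r = (-1 - (-2)·1.143 - (-1)·0.222 - (3)·0.750) / (7) = -0.106
  s = (6 - (-2)·1.143 - (-1)·0.222 - (3)·-0.143) / (8) = 1.117

(0.506, 0.595, -0.106, 1.117)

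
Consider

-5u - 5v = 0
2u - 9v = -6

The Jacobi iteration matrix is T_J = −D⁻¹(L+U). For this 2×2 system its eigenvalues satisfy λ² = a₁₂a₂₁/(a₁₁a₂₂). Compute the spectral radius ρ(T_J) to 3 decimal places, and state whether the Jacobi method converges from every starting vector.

a₁₂a₂₁/(a₁₁a₂₂) = (-5)·(2) / ((-5)·(-9)) = -0.222222
ρ = √|-0.222222| = √0.222222 = 0.471
ρ < 1, so Jacobi converges

0.471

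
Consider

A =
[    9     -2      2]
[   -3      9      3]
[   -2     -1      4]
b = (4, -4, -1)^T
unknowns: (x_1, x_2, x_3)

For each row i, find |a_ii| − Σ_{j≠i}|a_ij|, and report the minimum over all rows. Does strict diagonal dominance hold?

1

row 1: |9| − (2+2) = 5
row 2: |9| − (3+3) = 3
row 3: |4| − (2+1) = 1
minimum over rows = 1 → strictly diagonally dominant (convergence guaranteed)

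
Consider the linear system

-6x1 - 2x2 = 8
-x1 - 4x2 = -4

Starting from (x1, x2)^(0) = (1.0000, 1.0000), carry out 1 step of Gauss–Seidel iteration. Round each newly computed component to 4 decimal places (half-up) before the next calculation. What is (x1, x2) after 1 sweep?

Iteration 1:
  x1 = (8 - (-2)·1.0000) / (-6) = -1.6667
  x2 = (-4 - (-1)·-1.6667) / (-4) = 1.4167

(-1.6667, 1.4167)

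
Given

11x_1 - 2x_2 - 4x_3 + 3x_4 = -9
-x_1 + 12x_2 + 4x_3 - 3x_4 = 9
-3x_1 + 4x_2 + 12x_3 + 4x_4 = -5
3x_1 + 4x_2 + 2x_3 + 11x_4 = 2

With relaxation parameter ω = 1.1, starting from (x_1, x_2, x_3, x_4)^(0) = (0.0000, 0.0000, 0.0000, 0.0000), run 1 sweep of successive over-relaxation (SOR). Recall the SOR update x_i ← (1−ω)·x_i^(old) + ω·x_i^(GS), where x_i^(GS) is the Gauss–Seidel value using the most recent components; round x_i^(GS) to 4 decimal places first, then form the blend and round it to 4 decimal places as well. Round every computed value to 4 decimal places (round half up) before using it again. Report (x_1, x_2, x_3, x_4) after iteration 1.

(-0.9000, 0.7425, -0.9781, 0.3686)

Iteration 1:
  x_1: GS value = (-9 - (-2)·0.0000 - (-4)·0.0000 - (3)·0.0000) / (11) = -0.8182;  x_1 ← (1−ω)·0.0000 + ω·-0.8182 = -0.9000
  x_2: GS value = (9 - (-1)·-0.9000 - (4)·0.0000 - (-3)·0.0000) / (12) = 0.6750;  x_2 ← (1−ω)·0.0000 + ω·0.6750 = 0.7425
  x_3: GS value = (-5 - (-3)·-0.9000 - (4)·0.7425 - (4)·0.0000) / (12) = -0.8892;  x_3 ← (1−ω)·0.0000 + ω·-0.8892 = -0.9781
  x_4: GS value = (2 - (3)·-0.9000 - (4)·0.7425 - (2)·-0.9781) / (11) = 0.3351;  x_4 ← (1−ω)·0.0000 + ω·0.3351 = 0.3686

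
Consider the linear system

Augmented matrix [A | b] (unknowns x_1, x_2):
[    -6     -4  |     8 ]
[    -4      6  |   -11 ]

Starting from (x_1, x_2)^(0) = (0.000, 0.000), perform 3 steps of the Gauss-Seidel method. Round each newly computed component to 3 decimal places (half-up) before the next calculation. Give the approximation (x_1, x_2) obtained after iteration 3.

(-0.325, -2.050)

Iteration 1:
  x_1 = (8 - (-4)·0.000) / (-6) = -1.333
  x_2 = (-11 - (-4)·-1.333) / (6) = -2.722
Iteration 2:
  x_1 = (8 - (-4)·-2.722) / (-6) = 0.481
  x_2 = (-11 - (-4)·0.481) / (6) = -1.513
Iteration 3:
  x_1 = (8 - (-4)·-1.513) / (-6) = -0.325
  x_2 = (-11 - (-4)·-0.325) / (6) = -2.050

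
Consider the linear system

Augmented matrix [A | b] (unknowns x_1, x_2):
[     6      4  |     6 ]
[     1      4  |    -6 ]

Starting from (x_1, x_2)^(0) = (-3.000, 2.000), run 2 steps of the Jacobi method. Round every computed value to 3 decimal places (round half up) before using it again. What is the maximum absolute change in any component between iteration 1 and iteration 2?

Iteration 1:
  x_1 = (6 - (4)·2.000) / (6) = -0.333
  x_2 = (-6 - (1)·-3.000) / (4) = -0.750
Iteration 2:
  x_1 = (6 - (4)·-0.750) / (6) = 1.500
  x_2 = (-6 - (1)·-0.333) / (4) = -1.417
Change: (1.833, -0.667) → max |·| = 1.833

1.833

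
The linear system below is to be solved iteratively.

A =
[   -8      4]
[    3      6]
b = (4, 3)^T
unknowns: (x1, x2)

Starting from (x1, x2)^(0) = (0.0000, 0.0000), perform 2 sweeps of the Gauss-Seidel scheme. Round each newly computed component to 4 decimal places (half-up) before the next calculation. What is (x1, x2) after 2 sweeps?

Iteration 1:
  x1 = (4 - (4)·0.0000) / (-8) = -0.5000
  x2 = (3 - (3)·-0.5000) / (6) = 0.7500
Iteration 2:
  x1 = (4 - (4)·0.7500) / (-8) = -0.1250
  x2 = (3 - (3)·-0.1250) / (6) = 0.5625

(-0.1250, 0.5625)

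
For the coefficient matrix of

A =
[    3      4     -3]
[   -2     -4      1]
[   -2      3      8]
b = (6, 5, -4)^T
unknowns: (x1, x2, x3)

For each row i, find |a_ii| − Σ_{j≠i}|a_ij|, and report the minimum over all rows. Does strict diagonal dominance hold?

-4

row 1: |3| − (4+3) = -4
row 2: |-4| − (2+1) = 1
row 3: |8| − (2+3) = 3
minimum over rows = -4 → not strictly diagonally dominant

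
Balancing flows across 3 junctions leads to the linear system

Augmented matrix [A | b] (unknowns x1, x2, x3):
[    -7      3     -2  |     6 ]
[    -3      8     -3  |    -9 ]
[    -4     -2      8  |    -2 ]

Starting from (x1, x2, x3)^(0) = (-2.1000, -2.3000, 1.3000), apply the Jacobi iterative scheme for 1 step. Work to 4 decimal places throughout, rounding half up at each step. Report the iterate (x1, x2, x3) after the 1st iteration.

Iteration 1:
  x1 = (6 - (3)·-2.3000 - (-2)·1.3000) / (-7) = -2.2143
  x2 = (-9 - (-3)·-2.1000 - (-3)·1.3000) / (8) = -1.4250
  x3 = (-2 - (-4)·-2.1000 - (-2)·-2.3000) / (8) = -1.8750

(-2.2143, -1.4250, -1.8750)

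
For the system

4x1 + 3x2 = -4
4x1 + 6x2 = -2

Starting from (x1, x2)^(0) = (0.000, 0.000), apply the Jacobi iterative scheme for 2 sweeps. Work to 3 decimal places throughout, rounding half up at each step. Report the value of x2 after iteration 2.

Iteration 1:
  x1 = (-4 - (3)·0.000) / (4) = -1.000
  x2 = (-2 - (4)·0.000) / (6) = -0.333
Iteration 2:
  x1 = (-4 - (3)·-0.333) / (4) = -0.750
  x2 = (-2 - (4)·-1.000) / (6) = 0.333

0.333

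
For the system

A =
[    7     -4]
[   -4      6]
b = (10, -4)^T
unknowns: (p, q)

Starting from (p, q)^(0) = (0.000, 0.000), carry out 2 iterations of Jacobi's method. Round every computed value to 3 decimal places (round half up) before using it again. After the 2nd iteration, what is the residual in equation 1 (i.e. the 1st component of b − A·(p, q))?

3.815

Iteration 1:
  p = (10 - (-4)·0.000) / (7) = 1.429
  q = (-4 - (-4)·0.000) / (6) = -0.667
Iteration 2:
  p = (10 - (-4)·-0.667) / (7) = 1.047
  q = (-4 - (-4)·1.429) / (6) = 0.286
Residual b − A·x = (3.815, -1.528)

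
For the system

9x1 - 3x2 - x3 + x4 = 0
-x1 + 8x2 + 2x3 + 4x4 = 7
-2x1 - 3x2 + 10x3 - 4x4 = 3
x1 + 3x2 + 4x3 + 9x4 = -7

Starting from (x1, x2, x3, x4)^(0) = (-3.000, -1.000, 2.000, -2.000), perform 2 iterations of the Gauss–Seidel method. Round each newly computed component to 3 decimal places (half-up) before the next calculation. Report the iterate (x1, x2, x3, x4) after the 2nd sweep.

Iteration 1:
  x1 = (0 - (-3)·-1.000 - (-1)·2.000 - (1)·-2.000) / (9) = 0.111
  x2 = (7 - (-1)·0.111 - (2)·2.000 - (4)·-2.000) / (8) = 1.389
  x3 = (3 - (-2)·0.111 - (-3)·1.389 - (-4)·-2.000) / (10) = -0.061
  x4 = (-7 - (1)·0.111 - (3)·1.389 - (4)·-0.061) / (9) = -1.226
Iteration 2:
  x1 = (0 - (-3)·1.389 - (-1)·-0.061 - (1)·-1.226) / (9) = 0.592
  x2 = (7 - (-1)·0.592 - (2)·-0.061 - (4)·-1.226) / (8) = 1.577
  x3 = (3 - (-2)·0.592 - (-3)·1.577 - (-4)·-1.226) / (10) = 0.401
  x4 = (-7 - (1)·0.592 - (3)·1.577 - (4)·0.401) / (9) = -1.547

(0.592, 1.577, 0.401, -1.547)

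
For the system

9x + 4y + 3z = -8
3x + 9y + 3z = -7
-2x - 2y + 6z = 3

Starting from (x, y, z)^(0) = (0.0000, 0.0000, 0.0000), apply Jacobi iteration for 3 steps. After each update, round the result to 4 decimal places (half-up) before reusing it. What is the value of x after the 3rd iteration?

Iteration 1:
  x = (-8 - (4)·0.0000 - (3)·0.0000) / (9) = -0.8889
  y = (-7 - (3)·0.0000 - (3)·0.0000) / (9) = -0.7778
  z = (3 - (-2)·0.0000 - (-2)·0.0000) / (6) = 0.5000
Iteration 2:
  x = (-8 - (4)·-0.7778 - (3)·0.5000) / (9) = -0.7099
  y = (-7 - (3)·-0.8889 - (3)·0.5000) / (9) = -0.6481
  z = (3 - (-2)·-0.8889 - (-2)·-0.7778) / (6) = -0.0556
Iteration 3:
  x = (-8 - (4)·-0.6481 - (3)·-0.0556) / (9) = -0.5823
  y = (-7 - (3)·-0.7099 - (3)·-0.0556) / (9) = -0.5226
  z = (3 - (-2)·-0.7099 - (-2)·-0.6481) / (6) = 0.0473

-0.5823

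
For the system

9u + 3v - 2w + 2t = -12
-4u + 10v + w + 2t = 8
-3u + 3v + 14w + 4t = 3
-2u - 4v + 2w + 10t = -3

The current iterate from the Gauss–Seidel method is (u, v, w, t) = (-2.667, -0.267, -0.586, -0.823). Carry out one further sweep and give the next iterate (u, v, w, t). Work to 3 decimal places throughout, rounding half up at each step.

One sweep:
  u = (-12 - (3)·-0.267 - (-2)·-0.586 - (2)·-0.823) / (9) = -1.192
  v = (8 - (-4)·-1.192 - (1)·-0.586 - (2)·-0.823) / (10) = 0.546
  w = (3 - (-3)·-1.192 - (3)·0.546 - (4)·-0.823) / (14) = 0.077
  t = (-3 - (-2)·-1.192 - (-4)·0.546 - (2)·0.077) / (10) = -0.335

(-1.192, 0.546, 0.077, -0.335)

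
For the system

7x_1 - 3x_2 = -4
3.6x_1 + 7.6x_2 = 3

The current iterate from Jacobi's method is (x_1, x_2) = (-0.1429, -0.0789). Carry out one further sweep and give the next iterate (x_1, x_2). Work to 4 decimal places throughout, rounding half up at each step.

(-0.6052, 0.4624)

One sweep:
  x_1 = (-4 - (-3)·-0.0789) / (7) = -0.6052
  x_2 = (3 - (3.6)·-0.1429) / (7.6) = 0.4624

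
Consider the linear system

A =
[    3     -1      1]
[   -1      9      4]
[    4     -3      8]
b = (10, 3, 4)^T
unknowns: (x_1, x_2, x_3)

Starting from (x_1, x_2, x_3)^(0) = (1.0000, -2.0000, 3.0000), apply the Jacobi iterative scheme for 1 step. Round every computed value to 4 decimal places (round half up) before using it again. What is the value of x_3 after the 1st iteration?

-0.7500

Iteration 1:
  x_1 = (10 - (-1)·-2.0000 - (1)·3.0000) / (3) = 1.6667
  x_2 = (3 - (-1)·1.0000 - (4)·3.0000) / (9) = -0.8889
  x_3 = (4 - (4)·1.0000 - (-3)·-2.0000) / (8) = -0.7500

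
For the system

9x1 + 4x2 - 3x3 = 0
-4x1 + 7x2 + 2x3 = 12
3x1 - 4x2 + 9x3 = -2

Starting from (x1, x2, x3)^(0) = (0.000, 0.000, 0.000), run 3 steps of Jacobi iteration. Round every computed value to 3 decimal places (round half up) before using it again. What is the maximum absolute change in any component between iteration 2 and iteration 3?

0.696

Iteration 1:
  x1 = (0 - (4)·0.000 - (-3)·0.000) / (9) = 0.000
  x2 = (12 - (-4)·0.000 - (2)·0.000) / (7) = 1.714
  x3 = (-2 - (3)·0.000 - (-4)·0.000) / (9) = -0.222
Iteration 2:
  x1 = (0 - (4)·1.714 - (-3)·-0.222) / (9) = -0.836
  x2 = (12 - (-4)·0.000 - (2)·-0.222) / (7) = 1.778
  x3 = (-2 - (3)·0.000 - (-4)·1.714) / (9) = 0.540
Iteration 3:
  x1 = (0 - (4)·1.778 - (-3)·0.540) / (9) = -0.610
  x2 = (12 - (-4)·-0.836 - (2)·0.540) / (7) = 1.082
  x3 = (-2 - (3)·-0.836 - (-4)·1.778) / (9) = 0.847
Change: (0.226, -0.696, 0.307) → max |·| = 0.696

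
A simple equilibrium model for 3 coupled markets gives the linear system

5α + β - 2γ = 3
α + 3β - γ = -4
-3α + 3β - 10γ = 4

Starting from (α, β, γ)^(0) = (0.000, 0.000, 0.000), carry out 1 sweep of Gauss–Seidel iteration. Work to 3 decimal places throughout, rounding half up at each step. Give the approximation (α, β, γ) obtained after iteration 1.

Iteration 1:
  α = (3 - (1)·0.000 - (-2)·0.000) / (5) = 0.600
  β = (-4 - (1)·0.600 - (-1)·0.000) / (3) = -1.533
  γ = (4 - (-3)·0.600 - (3)·-1.533) / (-10) = -1.040

(0.600, -1.533, -1.040)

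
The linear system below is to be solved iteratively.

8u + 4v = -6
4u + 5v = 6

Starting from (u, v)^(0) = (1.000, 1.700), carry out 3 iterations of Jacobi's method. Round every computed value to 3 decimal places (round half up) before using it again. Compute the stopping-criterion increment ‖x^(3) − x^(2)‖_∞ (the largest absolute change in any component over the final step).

Iteration 1:
  u = (-6 - (4)·1.700) / (8) = -1.600
  v = (6 - (4)·1.000) / (5) = 0.400
Iteration 2:
  u = (-6 - (4)·0.400) / (8) = -0.950
  v = (6 - (4)·-1.600) / (5) = 2.480
Iteration 3:
  u = (-6 - (4)·2.480) / (8) = -1.990
  v = (6 - (4)·-0.950) / (5) = 1.960
Change: (-1.040, -0.520) → max |·| = 1.040

1.040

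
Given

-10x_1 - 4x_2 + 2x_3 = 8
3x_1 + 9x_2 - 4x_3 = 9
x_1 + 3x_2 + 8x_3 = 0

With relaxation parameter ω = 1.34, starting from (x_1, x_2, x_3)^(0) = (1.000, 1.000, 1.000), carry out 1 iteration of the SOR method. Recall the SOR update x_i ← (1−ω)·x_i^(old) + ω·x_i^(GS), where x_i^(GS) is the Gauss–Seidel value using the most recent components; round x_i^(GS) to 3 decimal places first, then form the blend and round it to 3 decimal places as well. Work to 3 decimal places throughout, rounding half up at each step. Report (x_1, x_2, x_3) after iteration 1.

(-1.680, 2.345, -1.236)

Iteration 1:
  x_1: GS value = (8 - (-4)·1.000 - (2)·1.000) / (-10) = -1.000;  x_1 ← (1−ω)·1.000 + ω·-1.000 = -1.680
  x_2: GS value = (9 - (3)·-1.680 - (-4)·1.000) / (9) = 2.004;  x_2 ← (1−ω)·1.000 + ω·2.004 = 2.345
  x_3: GS value = (0 - (1)·-1.680 - (3)·2.345) / (8) = -0.669;  x_3 ← (1−ω)·1.000 + ω·-0.669 = -1.236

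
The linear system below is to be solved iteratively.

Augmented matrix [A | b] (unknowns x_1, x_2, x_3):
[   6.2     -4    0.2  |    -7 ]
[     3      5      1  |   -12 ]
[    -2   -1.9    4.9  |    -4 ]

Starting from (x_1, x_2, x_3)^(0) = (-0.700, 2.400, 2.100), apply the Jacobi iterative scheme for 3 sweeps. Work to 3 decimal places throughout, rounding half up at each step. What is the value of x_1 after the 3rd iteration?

-2.740

Iteration 1:
  x_1 = (-7 - (-4)·2.400 - (0.2)·2.100) / (6.2) = 0.352
  x_2 = (-12 - (3)·-0.700 - (1)·2.100) / (5) = -2.400
  x_3 = (-4 - (-2)·-0.700 - (-1.9)·2.400) / (4.9) = -0.171
Iteration 2:
  x_1 = (-7 - (-4)·-2.400 - (0.2)·-0.171) / (6.2) = -2.672
  x_2 = (-12 - (3)·0.352 - (1)·-0.171) / (5) = -2.577
  x_3 = (-4 - (-2)·0.352 - (-1.9)·-2.400) / (4.9) = -1.603
Iteration 3:
  x_1 = (-7 - (-4)·-2.577 - (0.2)·-1.603) / (6.2) = -2.740
  x_2 = (-12 - (3)·-2.672 - (1)·-1.603) / (5) = -0.476
  x_3 = (-4 - (-2)·-2.672 - (-1.9)·-2.577) / (4.9) = -2.906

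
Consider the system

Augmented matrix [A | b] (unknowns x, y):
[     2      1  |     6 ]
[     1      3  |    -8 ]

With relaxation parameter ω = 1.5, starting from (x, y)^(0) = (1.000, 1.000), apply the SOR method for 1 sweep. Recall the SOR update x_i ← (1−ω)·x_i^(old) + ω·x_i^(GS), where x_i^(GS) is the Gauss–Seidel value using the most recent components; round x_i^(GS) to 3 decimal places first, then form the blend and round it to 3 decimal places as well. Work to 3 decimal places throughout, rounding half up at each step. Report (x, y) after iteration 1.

(3.250, -6.125)

Iteration 1:
  x: GS value = (6 - (1)·1.000) / (2) = 2.500;  x ← (1−ω)·1.000 + ω·2.500 = 3.250
  y: GS value = (-8 - (1)·3.250) / (3) = -3.750;  y ← (1−ω)·1.000 + ω·-3.750 = -6.125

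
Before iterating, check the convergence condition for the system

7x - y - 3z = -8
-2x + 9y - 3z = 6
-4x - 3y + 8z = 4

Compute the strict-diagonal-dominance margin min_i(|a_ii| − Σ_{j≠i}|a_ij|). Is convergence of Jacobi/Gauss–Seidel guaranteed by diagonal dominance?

row 1: |7| − (1+3) = 3
row 2: |9| − (2+3) = 4
row 3: |8| − (4+3) = 1
minimum over rows = 1 → strictly diagonally dominant (convergence guaranteed)

1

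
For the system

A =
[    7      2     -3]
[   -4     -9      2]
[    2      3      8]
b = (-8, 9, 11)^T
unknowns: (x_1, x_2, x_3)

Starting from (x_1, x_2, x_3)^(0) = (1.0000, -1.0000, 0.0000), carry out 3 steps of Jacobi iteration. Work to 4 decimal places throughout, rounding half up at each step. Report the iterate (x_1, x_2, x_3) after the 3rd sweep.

Iteration 1:
  x_1 = (-8 - (2)·-1.0000 - (-3)·0.0000) / (7) = -0.8571
  x_2 = (9 - (-4)·1.0000 - (2)·0.0000) / (-9) = -1.4444
  x_3 = (11 - (2)·1.0000 - (3)·-1.0000) / (8) = 1.5000
Iteration 2:
  x_1 = (-8 - (2)·-1.4444 - (-3)·1.5000) / (7) = -0.0873
  x_2 = (9 - (-4)·-0.8571 - (2)·1.5000) / (-9) = -0.2857
  x_3 = (11 - (2)·-0.8571 - (3)·-1.4444) / (8) = 2.1309
Iteration 3:
  x_1 = (-8 - (2)·-0.2857 - (-3)·2.1309) / (7) = -0.1480
  x_2 = (9 - (-4)·-0.0873 - (2)·2.1309) / (-9) = -0.4877
  x_3 = (11 - (2)·-0.0873 - (3)·-0.2857) / (8) = 1.5040

(-0.1480, -0.4877, 1.5040)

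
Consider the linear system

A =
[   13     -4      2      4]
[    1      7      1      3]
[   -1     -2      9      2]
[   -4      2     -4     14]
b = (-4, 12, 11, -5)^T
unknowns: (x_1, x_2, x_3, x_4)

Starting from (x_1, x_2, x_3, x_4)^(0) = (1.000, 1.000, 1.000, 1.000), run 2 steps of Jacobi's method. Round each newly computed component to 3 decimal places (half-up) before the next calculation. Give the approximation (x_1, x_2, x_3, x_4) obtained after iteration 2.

Iteration 1:
  x_1 = (-4 - (-4)·1.000 - (2)·1.000 - (4)·1.000) / (13) = -0.462
  x_2 = (12 - (1)·1.000 - (1)·1.000 - (3)·1.000) / (7) = 1.000
  x_3 = (11 - (-1)·1.000 - (-2)·1.000 - (2)·1.000) / (9) = 1.333
  x_4 = (-5 - (-4)·1.000 - (2)·1.000 - (-4)·1.000) / (14) = 0.071
Iteration 2:
  x_1 = (-4 - (-4)·1.000 - (2)·1.333 - (4)·0.071) / (13) = -0.227
  x_2 = (12 - (1)·-0.462 - (1)·1.333 - (3)·0.071) / (7) = 1.559
  x_3 = (11 - (-1)·-0.462 - (-2)·1.000 - (2)·0.071) / (9) = 1.377
  x_4 = (-5 - (-4)·-0.462 - (2)·1.000 - (-4)·1.333) / (14) = -0.251

(-0.227, 1.559, 1.377, -0.251)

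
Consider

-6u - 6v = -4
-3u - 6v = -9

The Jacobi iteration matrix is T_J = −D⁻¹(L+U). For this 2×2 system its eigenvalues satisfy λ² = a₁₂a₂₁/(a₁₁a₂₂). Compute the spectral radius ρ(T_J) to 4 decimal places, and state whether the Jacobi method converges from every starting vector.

a₁₂a₂₁/(a₁₁a₂₂) = (-6)·(-3) / ((-6)·(-6)) = 0.500000
ρ = √|0.500000| = √0.500000 = 0.7071
ρ < 1, so Jacobi converges

0.7071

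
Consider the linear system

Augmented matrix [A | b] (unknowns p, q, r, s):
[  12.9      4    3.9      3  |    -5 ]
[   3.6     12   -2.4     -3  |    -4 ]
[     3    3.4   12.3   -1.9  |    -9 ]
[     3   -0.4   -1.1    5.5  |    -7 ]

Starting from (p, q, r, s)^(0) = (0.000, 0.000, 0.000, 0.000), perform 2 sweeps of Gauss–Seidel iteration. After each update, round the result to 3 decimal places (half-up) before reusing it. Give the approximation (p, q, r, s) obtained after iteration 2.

(0.131, -0.786, -0.731, -1.548)

Iteration 1:
  p = (-5 - (4)·0.000 - (3.9)·0.000 - (3)·0.000) / (12.9) = -0.388
  q = (-4 - (3.6)·-0.388 - (-2.4)·0.000 - (-3)·0.000) / (12) = -0.217
  r = (-9 - (3)·-0.388 - (3.4)·-0.217 - (-1.9)·0.000) / (12.3) = -0.577
  s = (-7 - (3)·-0.388 - (-0.4)·-0.217 - (-1.1)·-0.577) / (5.5) = -1.192
Iteration 2:
  p = (-5 - (4)·-0.217 - (3.9)·-0.577 - (3)·-1.192) / (12.9) = 0.131
  q = (-4 - (3.6)·0.131 - (-2.4)·-0.577 - (-3)·-1.192) / (12) = -0.786
  r = (-9 - (3)·0.131 - (3.4)·-0.786 - (-1.9)·-1.192) / (12.3) = -0.731
  s = (-7 - (3)·0.131 - (-0.4)·-0.786 - (-1.1)·-0.731) / (5.5) = -1.548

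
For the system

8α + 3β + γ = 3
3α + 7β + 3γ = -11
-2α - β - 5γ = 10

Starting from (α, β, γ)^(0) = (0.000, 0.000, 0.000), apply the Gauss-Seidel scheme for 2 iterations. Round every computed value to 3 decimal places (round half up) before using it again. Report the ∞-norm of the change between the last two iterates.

0.875

Iteration 1:
  α = (3 - (3)·0.000 - (1)·0.000) / (8) = 0.375
  β = (-11 - (3)·0.375 - (3)·0.000) / (7) = -1.732
  γ = (10 - (-2)·0.375 - (-1)·-1.732) / (-5) = -1.804
Iteration 2:
  α = (3 - (3)·-1.732 - (1)·-1.804) / (8) = 1.250
  β = (-11 - (3)·1.250 - (3)·-1.804) / (7) = -1.334
  γ = (10 - (-2)·1.250 - (-1)·-1.334) / (-5) = -2.233
Change: (0.875, 0.398, -0.429) → max |·| = 0.875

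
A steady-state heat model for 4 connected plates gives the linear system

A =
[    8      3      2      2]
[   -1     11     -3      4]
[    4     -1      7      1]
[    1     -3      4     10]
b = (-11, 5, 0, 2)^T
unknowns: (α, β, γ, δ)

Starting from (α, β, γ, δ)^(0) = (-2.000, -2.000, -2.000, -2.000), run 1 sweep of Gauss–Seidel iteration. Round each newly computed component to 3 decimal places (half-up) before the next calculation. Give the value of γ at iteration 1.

0.167

Iteration 1:
  α = (-11 - (3)·-2.000 - (2)·-2.000 - (2)·-2.000) / (8) = 0.375
  β = (5 - (-1)·0.375 - (-3)·-2.000 - (4)·-2.000) / (11) = 0.670
  γ = (0 - (4)·0.375 - (-1)·0.670 - (1)·-2.000) / (7) = 0.167
  δ = (2 - (1)·0.375 - (-3)·0.670 - (4)·0.167) / (10) = 0.297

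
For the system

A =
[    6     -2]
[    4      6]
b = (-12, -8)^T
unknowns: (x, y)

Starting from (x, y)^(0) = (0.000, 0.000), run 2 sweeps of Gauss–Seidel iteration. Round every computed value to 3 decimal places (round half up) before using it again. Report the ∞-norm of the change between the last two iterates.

0.000

Iteration 1:
  x = (-12 - (-2)·0.000) / (6) = -2.000
  y = (-8 - (4)·-2.000) / (6) = 0.000
Iteration 2:
  x = (-12 - (-2)·0.000) / (6) = -2.000
  y = (-8 - (4)·-2.000) / (6) = 0.000
Change: (0.000, 0.000) → max |·| = 0.000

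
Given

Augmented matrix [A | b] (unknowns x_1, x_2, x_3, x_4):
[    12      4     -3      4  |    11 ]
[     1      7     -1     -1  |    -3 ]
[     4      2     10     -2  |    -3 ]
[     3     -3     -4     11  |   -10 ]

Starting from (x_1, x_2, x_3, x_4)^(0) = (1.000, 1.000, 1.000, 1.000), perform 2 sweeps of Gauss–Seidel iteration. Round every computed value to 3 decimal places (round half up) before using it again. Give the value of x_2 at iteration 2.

-0.825

Iteration 1:
  x_1 = (11 - (4)·1.000 - (-3)·1.000 - (4)·1.000) / (12) = 0.500
  x_2 = (-3 - (1)·0.500 - (-1)·1.000 - (-1)·1.000) / (7) = -0.214
  x_3 = (-3 - (4)·0.500 - (2)·-0.214 - (-2)·1.000) / (10) = -0.257
  x_4 = (-10 - (3)·0.500 - (-3)·-0.214 - (-4)·-0.257) / (11) = -1.197
Iteration 2:
  x_1 = (11 - (4)·-0.214 - (-3)·-0.257 - (4)·-1.197) / (12) = 1.323
  x_2 = (-3 - (1)·1.323 - (-1)·-0.257 - (-1)·-1.197) / (7) = -0.825
  x_3 = (-3 - (4)·1.323 - (2)·-0.825 - (-2)·-1.197) / (10) = -0.904
  x_4 = (-10 - (3)·1.323 - (-3)·-0.825 - (-4)·-0.904) / (11) = -1.824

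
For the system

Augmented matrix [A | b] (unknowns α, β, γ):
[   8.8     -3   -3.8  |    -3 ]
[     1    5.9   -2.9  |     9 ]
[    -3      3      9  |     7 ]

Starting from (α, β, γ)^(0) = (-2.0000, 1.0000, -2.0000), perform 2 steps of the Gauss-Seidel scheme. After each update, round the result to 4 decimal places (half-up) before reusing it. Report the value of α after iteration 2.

Iteration 1:
  α = (-3 - (-3)·1.0000 - (-3.8)·-2.0000) / (8.8) = -0.8636
  β = (9 - (1)·-0.8636 - (-2.9)·-2.0000) / (5.9) = 0.6887
  γ = (7 - (-3)·-0.8636 - (3)·0.6887) / (9) = 0.2603
Iteration 2:
  α = (-3 - (-3)·0.6887 - (-3.8)·0.2603) / (8.8) = 0.0063
  β = (9 - (1)·0.0063 - (-2.9)·0.2603) / (5.9) = 1.6523
  γ = (7 - (-3)·0.0063 - (3)·1.6523) / (9) = 0.2291

0.0063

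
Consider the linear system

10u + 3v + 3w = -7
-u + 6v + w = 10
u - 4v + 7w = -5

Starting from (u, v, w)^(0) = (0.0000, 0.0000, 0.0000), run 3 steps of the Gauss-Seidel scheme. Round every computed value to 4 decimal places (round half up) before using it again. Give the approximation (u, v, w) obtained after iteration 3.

(-1.2056, 1.4205, 0.2697)

Iteration 1:
  u = (-7 - (3)·0.0000 - (3)·0.0000) / (10) = -0.7000
  v = (10 - (-1)·-0.7000 - (1)·0.0000) / (6) = 1.5500
  w = (-5 - (1)·-0.7000 - (-4)·1.5500) / (7) = 0.2714
Iteration 2:
  u = (-7 - (3)·1.5500 - (3)·0.2714) / (10) = -1.2464
  v = (10 - (-1)·-1.2464 - (1)·0.2714) / (6) = 1.4137
  w = (-5 - (1)·-1.2464 - (-4)·1.4137) / (7) = 0.2716
Iteration 3:
  u = (-7 - (3)·1.4137 - (3)·0.2716) / (10) = -1.2056
  v = (10 - (-1)·-1.2056 - (1)·0.2716) / (6) = 1.4205
  w = (-5 - (1)·-1.2056 - (-4)·1.4205) / (7) = 0.2697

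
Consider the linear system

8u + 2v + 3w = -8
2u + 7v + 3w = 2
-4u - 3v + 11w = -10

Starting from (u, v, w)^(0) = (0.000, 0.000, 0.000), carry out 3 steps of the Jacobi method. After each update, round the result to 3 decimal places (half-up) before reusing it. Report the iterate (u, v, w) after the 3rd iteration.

Iteration 1:
  u = (-8 - (2)·0.000 - (3)·0.000) / (8) = -1.000
  v = (2 - (2)·0.000 - (3)·0.000) / (7) = 0.286
  w = (-10 - (-4)·0.000 - (-3)·0.000) / (11) = -0.909
Iteration 2:
  u = (-8 - (2)·0.286 - (3)·-0.909) / (8) = -0.731
  v = (2 - (2)·-1.000 - (3)·-0.909) / (7) = 0.961
  w = (-10 - (-4)·-1.000 - (-3)·0.286) / (11) = -1.195
Iteration 3:
  u = (-8 - (2)·0.961 - (3)·-1.195) / (8) = -0.792
  v = (2 - (2)·-0.731 - (3)·-1.195) / (7) = 1.007
  w = (-10 - (-4)·-0.731 - (-3)·0.961) / (11) = -0.913

(-0.792, 1.007, -0.913)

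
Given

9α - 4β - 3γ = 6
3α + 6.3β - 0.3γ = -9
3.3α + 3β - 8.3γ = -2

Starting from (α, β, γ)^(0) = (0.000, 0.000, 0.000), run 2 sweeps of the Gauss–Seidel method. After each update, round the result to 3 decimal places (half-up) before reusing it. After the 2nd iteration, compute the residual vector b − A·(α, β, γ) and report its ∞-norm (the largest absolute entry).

0.971

Iteration 1:
  α = (6 - (-4)·0.000 - (-3)·0.000) / (9) = 0.667
  β = (-9 - (3)·0.667 - (-0.3)·0.000) / (6.3) = -1.746
  γ = (-2 - (3.3)·0.667 - (3)·-1.746) / (-8.3) = -0.125
Iteration 2:
  α = (6 - (-4)·-1.746 - (-3)·-0.125) / (9) = -0.151
  β = (-9 - (3)·-0.151 - (-0.3)·-0.125) / (6.3) = -1.363
  γ = (-2 - (3.3)·-0.151 - (3)·-1.363) / (-8.3) = -0.312
Residual b − A·x = (0.971, -0.054, -0.002); ∞-norm = 0.971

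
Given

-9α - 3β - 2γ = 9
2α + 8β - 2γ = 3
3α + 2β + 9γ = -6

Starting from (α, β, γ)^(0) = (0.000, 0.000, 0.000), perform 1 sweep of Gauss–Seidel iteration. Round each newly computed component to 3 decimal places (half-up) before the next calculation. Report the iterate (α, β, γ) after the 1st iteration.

(-1.000, 0.625, -0.472)

Iteration 1:
  α = (9 - (-3)·0.000 - (-2)·0.000) / (-9) = -1.000
  β = (3 - (2)·-1.000 - (-2)·0.000) / (8) = 0.625
  γ = (-6 - (3)·-1.000 - (2)·0.625) / (9) = -0.472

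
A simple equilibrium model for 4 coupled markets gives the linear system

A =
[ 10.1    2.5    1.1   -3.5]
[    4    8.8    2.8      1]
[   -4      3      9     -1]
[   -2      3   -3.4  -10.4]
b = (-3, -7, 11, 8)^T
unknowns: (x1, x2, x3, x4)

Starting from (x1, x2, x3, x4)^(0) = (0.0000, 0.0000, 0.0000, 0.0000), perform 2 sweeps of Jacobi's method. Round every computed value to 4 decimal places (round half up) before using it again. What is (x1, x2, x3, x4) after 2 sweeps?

(-0.4998, -0.9619, 1.2699, -1.3412)

Iteration 1:
  x1 = (-3 - (2.5)·0.0000 - (1.1)·0.0000 - (-3.5)·0.0000) / (10.1) = -0.2970
  x2 = (-7 - (4)·0.0000 - (2.8)·0.0000 - (1)·0.0000) / (8.8) = -0.7955
  x3 = (11 - (-4)·0.0000 - (3)·0.0000 - (-1)·0.0000) / (9) = 1.2222
  x4 = (8 - (-2)·0.0000 - (3)·0.0000 - (-3.4)·0.0000) / (-10.4) = -0.7692
Iteration 2:
  x1 = (-3 - (2.5)·-0.7955 - (1.1)·1.2222 - (-3.5)·-0.7692) / (10.1) = -0.4998
  x2 = (-7 - (4)·-0.2970 - (2.8)·1.2222 - (1)·-0.7692) / (8.8) = -0.9619
  x3 = (11 - (-4)·-0.2970 - (3)·-0.7955 - (-1)·-0.7692) / (9) = 1.2699
  x4 = (8 - (-2)·-0.2970 - (3)·-0.7955 - (-3.4)·1.2222) / (-10.4) = -1.3412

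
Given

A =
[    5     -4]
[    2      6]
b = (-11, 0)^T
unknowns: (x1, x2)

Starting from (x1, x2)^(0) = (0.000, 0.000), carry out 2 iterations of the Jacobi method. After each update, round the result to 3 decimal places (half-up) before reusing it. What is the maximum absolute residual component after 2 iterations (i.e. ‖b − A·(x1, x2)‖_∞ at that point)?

2.932

Iteration 1:
  x1 = (-11 - (-4)·0.000) / (5) = -2.200
  x2 = (0 - (2)·0.000) / (6) = 0.000
Iteration 2:
  x1 = (-11 - (-4)·0.000) / (5) = -2.200
  x2 = (0 - (2)·-2.200) / (6) = 0.733
Residual b − A·x = (2.932, 0.002); ∞-norm = 2.932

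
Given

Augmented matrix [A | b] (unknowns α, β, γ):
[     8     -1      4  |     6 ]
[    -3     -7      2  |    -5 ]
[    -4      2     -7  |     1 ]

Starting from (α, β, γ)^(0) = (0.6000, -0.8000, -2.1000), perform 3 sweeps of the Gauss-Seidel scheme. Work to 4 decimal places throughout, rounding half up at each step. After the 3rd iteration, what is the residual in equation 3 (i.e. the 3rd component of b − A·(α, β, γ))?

-0.0001

Iteration 1:
  α = (6 - (-1)·-0.8000 - (4)·-2.1000) / (8) = 1.7000
  β = (-5 - (-3)·1.7000 - (2)·-2.1000) / (-7) = -0.6143
  γ = (1 - (-4)·1.7000 - (2)·-0.6143) / (-7) = -1.2898
Iteration 2:
  α = (6 - (-1)·-0.6143 - (4)·-1.2898) / (8) = 1.3181
  β = (-5 - (-3)·1.3181 - (2)·-1.2898) / (-7) = -0.2191
  γ = (1 - (-4)·1.3181 - (2)·-0.2191) / (-7) = -0.9587
Iteration 3:
  α = (6 - (-1)·-0.2191 - (4)·-0.9587) / (8) = 1.2020
  β = (-5 - (-3)·1.2020 - (2)·-0.9587) / (-7) = -0.0748
  γ = (1 - (-4)·1.2020 - (2)·-0.0748) / (-7) = -0.8511
Residual b − A·x = (-0.2864, -0.2154, -0.0001)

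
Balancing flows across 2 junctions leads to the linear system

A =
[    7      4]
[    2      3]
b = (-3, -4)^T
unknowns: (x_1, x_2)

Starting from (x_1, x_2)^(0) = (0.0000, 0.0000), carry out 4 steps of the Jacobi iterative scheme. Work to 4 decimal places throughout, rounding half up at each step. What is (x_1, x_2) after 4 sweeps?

Iteration 1:
  x_1 = (-3 - (4)·0.0000) / (7) = -0.4286
  x_2 = (-4 - (2)·0.0000) / (3) = -1.3333
Iteration 2:
  x_1 = (-3 - (4)·-1.3333) / (7) = 0.3333
  x_2 = (-4 - (2)·-0.4286) / (3) = -1.0476
Iteration 3:
  x_1 = (-3 - (4)·-1.0476) / (7) = 0.1701
  x_2 = (-4 - (2)·0.3333) / (3) = -1.5555
Iteration 4:
  x_1 = (-3 - (4)·-1.5555) / (7) = 0.4603
  x_2 = (-4 - (2)·0.1701) / (3) = -1.4467

(0.4603, -1.4467)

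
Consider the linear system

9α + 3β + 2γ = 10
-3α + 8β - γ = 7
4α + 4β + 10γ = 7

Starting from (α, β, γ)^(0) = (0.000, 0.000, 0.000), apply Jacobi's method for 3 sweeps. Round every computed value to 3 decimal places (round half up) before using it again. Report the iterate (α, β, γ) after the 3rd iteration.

Iteration 1:
  α = (10 - (3)·0.000 - (2)·0.000) / (9) = 1.111
  β = (7 - (-3)·0.000 - (-1)·0.000) / (8) = 0.875
  γ = (7 - (4)·0.000 - (4)·0.000) / (10) = 0.700
Iteration 2:
  α = (10 - (3)·0.875 - (2)·0.700) / (9) = 0.664
  β = (7 - (-3)·1.111 - (-1)·0.700) / (8) = 1.379
  γ = (7 - (4)·1.111 - (4)·0.875) / (10) = -0.094
Iteration 3:
  α = (10 - (3)·1.379 - (2)·-0.094) / (9) = 0.672
  β = (7 - (-3)·0.664 - (-1)·-0.094) / (8) = 1.112
  γ = (7 - (4)·0.664 - (4)·1.379) / (10) = -0.117

(0.672, 1.112, -0.117)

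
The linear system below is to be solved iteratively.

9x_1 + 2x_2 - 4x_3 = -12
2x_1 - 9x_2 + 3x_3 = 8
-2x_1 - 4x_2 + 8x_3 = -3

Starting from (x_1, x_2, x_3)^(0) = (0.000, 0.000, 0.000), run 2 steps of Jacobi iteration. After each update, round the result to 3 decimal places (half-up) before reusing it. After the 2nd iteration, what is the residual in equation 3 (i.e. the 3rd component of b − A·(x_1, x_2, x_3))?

-1.620

Iteration 1:
  x_1 = (-12 - (2)·0.000 - (-4)·0.000) / (9) = -1.333
  x_2 = (8 - (2)·0.000 - (3)·0.000) / (-9) = -0.889
  x_3 = (-3 - (-2)·0.000 - (-4)·0.000) / (8) = -0.375
Iteration 2:
  x_1 = (-12 - (2)·-0.889 - (-4)·-0.375) / (9) = -1.302
  x_2 = (8 - (2)·-1.333 - (3)·-0.375) / (-9) = -1.310
  x_3 = (-3 - (-2)·-1.333 - (-4)·-0.889) / (8) = -1.153
Residual b − A·x = (-2.274, 2.273, -1.620)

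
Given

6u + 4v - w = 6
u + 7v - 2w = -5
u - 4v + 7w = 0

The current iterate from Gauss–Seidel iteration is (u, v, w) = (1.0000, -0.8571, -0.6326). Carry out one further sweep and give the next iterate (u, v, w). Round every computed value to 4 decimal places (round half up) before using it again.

(1.4660, -1.1045, -0.8406)

One sweep:
  u = (6 - (4)·-0.8571 - (-1)·-0.6326) / (6) = 1.4660
  v = (-5 - (1)·1.4660 - (-2)·-0.6326) / (7) = -1.1045
  w = (0 - (1)·1.4660 - (-4)·-1.1045) / (7) = -0.8406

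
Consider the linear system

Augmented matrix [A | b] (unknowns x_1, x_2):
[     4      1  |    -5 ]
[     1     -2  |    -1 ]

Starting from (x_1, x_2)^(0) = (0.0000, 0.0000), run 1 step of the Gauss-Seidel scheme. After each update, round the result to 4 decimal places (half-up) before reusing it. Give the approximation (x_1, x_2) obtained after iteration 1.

Iteration 1:
  x_1 = (-5 - (1)·0.0000) / (4) = -1.2500
  x_2 = (-1 - (1)·-1.2500) / (-2) = -0.1250

(-1.2500, -0.1250)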